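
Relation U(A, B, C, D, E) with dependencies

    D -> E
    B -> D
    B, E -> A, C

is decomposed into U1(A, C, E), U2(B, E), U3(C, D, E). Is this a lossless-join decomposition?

Chase test. Columns are A, B, C, D, E; row i has aⱼ where attribute j ∈ Ui, else bᵢⱼ.
Initial tableau (one row per fragment):
  row 1: a1 b12 a3 b14 a5
  row 2: b21 a2 b23 b24 a5
  row 3: b31 b32 a3 a4 a5
No row becomes fully distinguished — the join is lossy.

No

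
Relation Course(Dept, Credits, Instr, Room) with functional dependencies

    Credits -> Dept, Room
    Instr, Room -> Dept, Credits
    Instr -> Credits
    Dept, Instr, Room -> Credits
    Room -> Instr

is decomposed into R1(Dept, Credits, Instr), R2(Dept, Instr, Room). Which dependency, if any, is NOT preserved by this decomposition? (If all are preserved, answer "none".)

none

Credits → Dept, Room: restricted closure across fragments reaches Dept, Room.
Instr, Room → Dept, Credits: restricted closure across fragments reaches Dept, Credits.
Instr → Credits lies within R1.
Dept, Instr, Room → Credits: restricted closure across fragments reaches Credits.
Room → Instr lies within R2.
Every dependency is enforceable on the fragments, so the decomposition is dependency-preserving.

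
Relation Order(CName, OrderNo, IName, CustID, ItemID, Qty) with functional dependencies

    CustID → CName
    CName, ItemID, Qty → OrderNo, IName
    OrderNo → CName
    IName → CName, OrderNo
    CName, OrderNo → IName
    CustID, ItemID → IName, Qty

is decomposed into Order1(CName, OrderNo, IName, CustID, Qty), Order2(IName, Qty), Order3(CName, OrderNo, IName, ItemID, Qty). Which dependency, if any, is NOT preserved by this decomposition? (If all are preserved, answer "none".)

Check CustID, ItemID → IName, Qty: no single fragment contains all of {IName, CustID, ItemID, Qty}, and the restricted closure of {CustID, ItemID} across the fragments never reaches {IName, Qty}.
CustID → CName is preserved.
CName, ItemID, Qty → OrderNo, IName is preserved.
OrderNo → CName is preserved.
IName → CName, OrderNo is preserved.
CName, OrderNo → IName is preserved.

CustID, ItemID → IName, Qty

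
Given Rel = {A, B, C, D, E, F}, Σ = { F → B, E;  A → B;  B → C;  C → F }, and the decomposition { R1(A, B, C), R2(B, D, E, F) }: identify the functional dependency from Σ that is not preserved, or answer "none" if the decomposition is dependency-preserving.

none

F → B, E lies within R2.
A → B lies within R1.
B → C lies within R1.
C → F: restricted closure across fragments reaches F.
Every dependency is enforceable on the fragments, so the decomposition is dependency-preserving.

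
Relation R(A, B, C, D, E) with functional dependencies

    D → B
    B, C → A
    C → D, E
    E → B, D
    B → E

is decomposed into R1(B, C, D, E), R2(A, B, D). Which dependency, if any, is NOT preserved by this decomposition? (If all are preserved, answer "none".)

Check B, C → A: no single fragment contains all of {A, B, C}, and the restricted closure of {B, C} across the fragments never reaches {A}.
D → B is preserved.
C → D, E is preserved.
E → B, D is preserved.
B → E is preserved.

B, C → A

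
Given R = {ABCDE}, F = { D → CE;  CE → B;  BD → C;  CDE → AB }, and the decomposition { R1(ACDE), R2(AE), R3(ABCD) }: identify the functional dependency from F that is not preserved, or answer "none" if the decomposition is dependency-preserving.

Check CE → B: no single fragment contains all of {BCE}, and the restricted closure of {CE} across the fragments never reaches {B}.
D → CE is preserved.
BD → C is preserved.
CDE → AB is preserved.

CE → B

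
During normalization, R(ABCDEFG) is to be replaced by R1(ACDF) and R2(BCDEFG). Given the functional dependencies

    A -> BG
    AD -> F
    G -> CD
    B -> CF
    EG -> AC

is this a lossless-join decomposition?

No

Common attributes: R1 ∩ R2 = {CDF}.
No dependency enlarges {CDF}, so (CDF)⁺ = {CDF}.
The closure contains neither all of R1 = {ACDF} nor all of R2 = {BCDEFG}, so the common attributes are not a superkey of either fragment. The join is lossy.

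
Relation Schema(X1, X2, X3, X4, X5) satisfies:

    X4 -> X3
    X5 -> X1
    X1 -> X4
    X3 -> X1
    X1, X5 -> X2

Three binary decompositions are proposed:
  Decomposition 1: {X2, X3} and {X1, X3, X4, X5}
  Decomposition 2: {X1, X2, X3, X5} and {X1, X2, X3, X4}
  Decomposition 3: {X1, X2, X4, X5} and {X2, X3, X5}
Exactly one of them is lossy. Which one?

Decomposition 1

Decomposition 1: common = {X3}, closure = {X1, X3, X4} → lossy.
Decomposition 2: common = {X1, X2, X3}, closure = {X1, X2, X3, X4} → lossless.
Decomposition 3: common = {X2, X5}, closure = {X1, X2, X3, X4, X5} → lossless.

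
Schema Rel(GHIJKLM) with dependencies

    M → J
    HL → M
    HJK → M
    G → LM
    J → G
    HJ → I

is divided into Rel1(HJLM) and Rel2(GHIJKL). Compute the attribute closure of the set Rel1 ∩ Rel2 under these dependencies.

GHIJLM

Rel1 ∩ Rel2 = {HJL}.
HL → M applies, adding M
J → G applies, adding G
HJ → I applies, adding I
Closure: {GHIJLM}.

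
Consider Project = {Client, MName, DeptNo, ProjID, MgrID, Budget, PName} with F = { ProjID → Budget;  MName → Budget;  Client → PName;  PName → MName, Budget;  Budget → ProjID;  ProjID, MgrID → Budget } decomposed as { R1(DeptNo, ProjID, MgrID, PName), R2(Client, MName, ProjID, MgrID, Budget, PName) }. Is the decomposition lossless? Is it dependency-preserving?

lossy but dependency-preserving

Lossless test: (ProjID, MgrID, PName)⁺ = {MName, ProjID, MgrID, Budget, PName}, which is a superkey of neither fragment — lossy.
Dependency preservation: every FD's attributes lie within a single fragment, so each can be enforced locally — preserved.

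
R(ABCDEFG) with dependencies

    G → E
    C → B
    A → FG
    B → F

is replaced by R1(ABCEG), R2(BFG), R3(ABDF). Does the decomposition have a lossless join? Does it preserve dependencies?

Lossless test (chase): Rows 1 and 2 agree on G; apply G→E and equate their E entries. Rows 1 and 3 agree on A; apply A→FG and equate their FG entries. Rows 1 and 3 agree on G; apply G→E and equate their E entries. No row becomes fully distinguished — the join is lossy.
Dependency preservation: A → FG is not contained in any single fragment, but the restricted closure of its left-hand side across the fragments still reaches the right-hand side; the remaining FDs each lie inside some fragment. All dependencies are preserved.

lossy but dependency-preserving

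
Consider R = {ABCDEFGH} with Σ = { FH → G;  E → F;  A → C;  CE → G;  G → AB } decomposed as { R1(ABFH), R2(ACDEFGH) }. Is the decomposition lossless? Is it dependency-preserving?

Lossless test: (AFH)⁺ = {ABCFGH}, which contains all of one fragment — lossless.
Dependency preservation: the restricted closure of {G} across the fragments never reaches {AB}, so G → AB cannot be enforced without a join — not preserved.

lossless but not dependency-preserving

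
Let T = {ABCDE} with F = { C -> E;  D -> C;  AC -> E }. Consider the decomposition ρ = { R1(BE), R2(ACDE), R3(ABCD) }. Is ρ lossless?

Yes

Chase test. Columns are ABCDE; row i has aⱼ where attribute j ∈ Ri, else bᵢⱼ.
Initial tableau (one row per fragment):
  row 1: b11 a2 b13 b14 a5
  row 2: a1 b22 a3 a4 a5
  row 3: a1 a2 a3 a4 b35
Rows 2 and 3 agree on C; apply C→E and equate their E entries.
Row 3 is now all distinguished symbols — the join is lossless.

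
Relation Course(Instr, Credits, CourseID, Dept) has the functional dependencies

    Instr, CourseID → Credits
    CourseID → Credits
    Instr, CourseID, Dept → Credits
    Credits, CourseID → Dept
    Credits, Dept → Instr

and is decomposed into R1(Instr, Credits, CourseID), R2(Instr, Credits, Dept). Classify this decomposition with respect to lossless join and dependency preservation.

lossy and not dependency-preserving

Lossless test: (Instr, Credits)⁺ = {Instr, Credits}, which is a superkey of neither fragment — lossy.
Dependency preservation: the restricted closure of {Credits, CourseID} across the fragments never reaches {Dept}, so Credits, CourseID → Dept cannot be enforced without a join — not preserved.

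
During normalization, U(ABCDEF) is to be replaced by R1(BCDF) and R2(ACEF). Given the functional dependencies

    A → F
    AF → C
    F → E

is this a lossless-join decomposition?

No

Common attributes: R1 ∩ R2 = {CF}.
Closure of {CF}: F → E applies, adding E. So (CF)⁺ = {CEF}.
The closure contains neither all of R1 = {BCDF} nor all of R2 = {ACEF}, so the common attributes are not a superkey of either fragment. The join is lossy.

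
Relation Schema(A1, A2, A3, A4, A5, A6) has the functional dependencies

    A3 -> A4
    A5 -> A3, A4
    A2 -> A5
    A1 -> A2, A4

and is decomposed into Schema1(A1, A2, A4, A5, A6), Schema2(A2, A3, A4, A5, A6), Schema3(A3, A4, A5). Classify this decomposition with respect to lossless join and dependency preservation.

lossless and dependency-preserving

Lossless test (chase): Rows 1 and 2 agree on A5; apply A5→A3, A4 and equate their A3, A4 entries. Row 1 is now all distinguished symbols — the join is lossless.
Dependency preservation: every FD's attributes lie within a single fragment, so each can be enforced locally — preserved.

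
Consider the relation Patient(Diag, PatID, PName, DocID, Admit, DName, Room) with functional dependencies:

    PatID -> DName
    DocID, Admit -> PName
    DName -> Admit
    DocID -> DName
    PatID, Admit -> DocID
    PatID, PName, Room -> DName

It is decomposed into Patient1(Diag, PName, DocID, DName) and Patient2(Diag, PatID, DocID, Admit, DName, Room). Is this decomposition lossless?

Common attributes: Patient1 ∩ Patient2 = {Diag, DocID, DName}.
Closure of {Diag, DocID, DName}: DName → Admit applies, adding Admit; DocID, Admit → PName applies, adding PName. So (Diag, DocID, DName)⁺ = {Diag, PName, DocID, Admit, DName}.
This closure contains every attribute of Patient1, so Patient1 ∩ Patient2 → Patient1. The join is lossless.

Yes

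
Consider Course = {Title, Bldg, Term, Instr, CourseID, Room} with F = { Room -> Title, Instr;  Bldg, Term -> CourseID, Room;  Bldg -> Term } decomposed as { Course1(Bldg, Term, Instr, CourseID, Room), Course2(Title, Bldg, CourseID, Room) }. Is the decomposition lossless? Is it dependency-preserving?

lossless and dependency-preserving

Lossless test: (Bldg, CourseID, Room)⁺ = {Title, Bldg, Term, Instr, CourseID, Room}, which contains all of one fragment — lossless.
Dependency preservation: Room → Title, Instr is not contained in any single fragment, but the restricted closure of its left-hand side across the fragments still reaches the right-hand side; the remaining FDs each lie inside some fragment. All dependencies are preserved.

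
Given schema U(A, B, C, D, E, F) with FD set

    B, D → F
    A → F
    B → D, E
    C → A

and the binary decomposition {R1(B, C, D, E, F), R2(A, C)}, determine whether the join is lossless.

Yes

Common attributes: R1 ∩ R2 = {C}.
Closure of {C}: C → A applies, adding A; A → F applies, adding F. So (C)⁺ = {A, C, F}.
This closure contains every attribute of R2, so R1 ∩ R2 → R2. The join is lossless.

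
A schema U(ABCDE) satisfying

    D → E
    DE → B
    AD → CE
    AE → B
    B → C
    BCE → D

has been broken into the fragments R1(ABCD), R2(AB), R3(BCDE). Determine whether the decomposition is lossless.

Yes

Chase test. Columns are ABCDE; row i has aⱼ where attribute j ∈ Ri, else bᵢⱼ.
Initial tableau (one row per fragment):
  row 1: a1 a2 a3 a4 b15
  row 2: a1 a2 b23 b24 b25
  row 3: b31 a2 a3 a4 a5
Rows 1 and 3 agree on D; apply D→E and equate their E entries.
Rows 1 and 2 agree on B; apply B→C and equate their C entries.
Row 1 is now all distinguished symbols — the join is lossless.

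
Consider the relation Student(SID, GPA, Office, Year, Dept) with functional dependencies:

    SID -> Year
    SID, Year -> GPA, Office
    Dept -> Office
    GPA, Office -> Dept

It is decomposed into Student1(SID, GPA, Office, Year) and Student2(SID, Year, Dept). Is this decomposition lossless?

Yes

Common attributes: Student1 ∩ Student2 = {SID, Year}.
Closure of {SID, Year}: SID, Year → GPA, Office applies, adding GPA, Office; GPA, Office → Dept applies, adding Dept. So (SID, Year)⁺ = {SID, GPA, Office, Year, Dept}.
This closure contains every attribute of Student1, so Student1 ∩ Student2 → Student1. The join is lossless.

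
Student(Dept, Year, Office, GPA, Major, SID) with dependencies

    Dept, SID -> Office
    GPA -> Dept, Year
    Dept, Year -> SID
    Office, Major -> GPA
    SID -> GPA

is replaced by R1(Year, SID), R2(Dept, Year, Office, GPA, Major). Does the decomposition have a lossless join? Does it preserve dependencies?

lossy and not dependency-preserving

Lossless test: (Year)⁺ = {Year}, which is a superkey of neither fragment — lossy.
Dependency preservation: the restricted closure of {Dept, Year} across the fragments never reaches {SID}, so Dept, Year → SID cannot be enforced without a join — not preserved.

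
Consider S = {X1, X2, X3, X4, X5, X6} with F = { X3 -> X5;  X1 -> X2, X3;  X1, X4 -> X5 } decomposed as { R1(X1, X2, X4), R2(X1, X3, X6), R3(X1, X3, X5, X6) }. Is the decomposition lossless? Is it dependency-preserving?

lossy but dependency-preserving

Lossless test (chase): Rows 2 and 3 agree on X3; apply X3→X5 and equate their X5 entries. Rows 1 and 2 agree on X1; apply X1→X2, X3 and equate their X2, X3 entries. Rows 1 and 3 agree on X1; apply X1→X2, X3 and equate their X2, X3 entries. Rows 1 and 2 agree on X3; apply X3→X5 and equate their X5 entries. No row becomes fully distinguished — the join is lossy.
Dependency preservation: X1 → X2, X3; X1, X4 → X5 are not contained in any single fragment, but the restricted closure of each left-hand side across the fragments still reaches the right-hand side; the remaining FDs each lie inside some fragment. All dependencies are preserved.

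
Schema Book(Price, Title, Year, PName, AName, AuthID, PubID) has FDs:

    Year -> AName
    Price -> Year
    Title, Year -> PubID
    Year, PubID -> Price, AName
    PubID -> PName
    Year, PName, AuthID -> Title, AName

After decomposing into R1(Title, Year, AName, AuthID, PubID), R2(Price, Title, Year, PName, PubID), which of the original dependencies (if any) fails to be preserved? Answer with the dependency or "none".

Check Year, PName, AuthID → Title, AName: no single fragment contains all of {Title, Year, PName, AName, AuthID}, and the restricted closure of {Year, PName, AuthID} across the fragments never reaches {Title, AName}.
Year → AName is preserved.
Price → Year is preserved.
Title, Year → PubID is preserved.
Year, PubID → Price, AName is preserved.
PubID → PName is preserved.

Year, PName, AuthID -> Title, AName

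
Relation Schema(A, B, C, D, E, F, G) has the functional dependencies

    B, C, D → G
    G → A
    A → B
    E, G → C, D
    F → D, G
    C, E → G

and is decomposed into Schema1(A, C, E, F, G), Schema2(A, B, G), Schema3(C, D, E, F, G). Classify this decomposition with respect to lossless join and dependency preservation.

Lossless test (chase): Rows 1 and 3 agree on G; apply G→A and equate their A entries. Rows 1 and 2 agree on A; apply A→B and equate their B entries. Rows 1 and 3 agree on A; apply A→B and equate their B entries. Rows 1 and 3 agree on E, G; apply E, G→C, D and equate their C, D entries. Row 1 is now all distinguished symbols — the join is lossless.
Dependency preservation: the restricted closure of {B, C, D} across the fragments never reaches {G}, so B, C, D → G cannot be enforced without a join — not preserved.

lossless but not dependency-preserving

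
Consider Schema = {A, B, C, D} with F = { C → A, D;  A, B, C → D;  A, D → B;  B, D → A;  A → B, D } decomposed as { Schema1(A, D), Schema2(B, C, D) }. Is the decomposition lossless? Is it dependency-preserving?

lossy and not dependency-preserving

Lossless test: (D)⁺ = {D}, which is a superkey of neither fragment — lossy.
Dependency preservation: the restricted closure of {C} across the fragments never reaches {A, D}, so C → A, D cannot be enforced without a join — not preserved.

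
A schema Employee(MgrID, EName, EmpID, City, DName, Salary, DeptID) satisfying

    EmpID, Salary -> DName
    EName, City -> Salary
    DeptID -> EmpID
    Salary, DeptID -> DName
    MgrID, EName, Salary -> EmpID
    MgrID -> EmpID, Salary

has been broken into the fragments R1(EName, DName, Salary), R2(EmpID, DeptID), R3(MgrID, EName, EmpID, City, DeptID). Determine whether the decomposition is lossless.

Chase test. Columns are MgrID, EName, EmpID, City, DName, Salary, DeptID; row i has aⱼ where attribute j ∈ Ri, else bᵢⱼ.
Initial tableau (one row per fragment):
  row 1: b11 a2 b13 b14 a5 a6 b17
  row 2: b21 b22 a3 b24 b25 b26 a7
  row 3: a1 a2 a3 a4 b35 b36 a7
No row becomes fully distinguished — the join is lossy.

No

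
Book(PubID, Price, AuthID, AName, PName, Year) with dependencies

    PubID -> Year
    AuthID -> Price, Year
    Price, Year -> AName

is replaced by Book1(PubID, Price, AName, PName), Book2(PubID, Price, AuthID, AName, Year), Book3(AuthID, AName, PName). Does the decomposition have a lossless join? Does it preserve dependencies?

lossy but dependency-preserving

Lossless test (chase): Rows 1 and 2 agree on PubID; apply PubID→Year and equate their Year entries. Rows 2 and 3 agree on AuthID; apply AuthID→Price, Year and equate their Price, Year entries. No row becomes fully distinguished — the join is lossy.
Dependency preservation: every FD's attributes lie within a single fragment, so each can be enforced locally — preserved.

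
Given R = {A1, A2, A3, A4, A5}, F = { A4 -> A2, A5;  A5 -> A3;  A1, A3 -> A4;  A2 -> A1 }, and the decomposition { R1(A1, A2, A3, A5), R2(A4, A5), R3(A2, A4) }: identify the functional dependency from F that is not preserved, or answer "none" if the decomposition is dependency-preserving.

A1, A3 -> A4

Check A1, A3 → A4: no single fragment contains all of {A1, A3, A4}, and the restricted closure of {A1, A3} across the fragments never reaches {A4}.
A4 → A2, A5 is preserved.
A5 → A3 is preserved.
A2 → A1 is preserved.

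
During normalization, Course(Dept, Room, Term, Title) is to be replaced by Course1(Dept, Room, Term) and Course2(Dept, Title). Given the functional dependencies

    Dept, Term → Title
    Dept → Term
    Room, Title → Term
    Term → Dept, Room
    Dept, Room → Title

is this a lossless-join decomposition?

Yes

Common attributes: Course1 ∩ Course2 = {Dept}.
Closure of {Dept}: Dept → Term applies, adding Term; Term → Dept, Room applies, adding Room; Dept, Room → Title applies, adding Title. So (Dept)⁺ = {Dept, Room, Term, Title}.
This closure contains every attribute of Course1, so Course1 ∩ Course2 → Course1. The join is lossless.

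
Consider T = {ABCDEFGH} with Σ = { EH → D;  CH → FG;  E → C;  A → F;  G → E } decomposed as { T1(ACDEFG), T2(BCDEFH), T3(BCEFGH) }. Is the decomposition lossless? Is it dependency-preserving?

lossy but dependency-preserving

Lossless test (chase): Rows 2 and 3 agree on EH; apply EH→D and equate their D entries. Rows 2 and 3 agree on CH; apply CH→FG and equate their FG entries. No row becomes fully distinguished — the join is lossy.
Dependency preservation: every FD's attributes lie within a single fragment, so each can be enforced locally — preserved.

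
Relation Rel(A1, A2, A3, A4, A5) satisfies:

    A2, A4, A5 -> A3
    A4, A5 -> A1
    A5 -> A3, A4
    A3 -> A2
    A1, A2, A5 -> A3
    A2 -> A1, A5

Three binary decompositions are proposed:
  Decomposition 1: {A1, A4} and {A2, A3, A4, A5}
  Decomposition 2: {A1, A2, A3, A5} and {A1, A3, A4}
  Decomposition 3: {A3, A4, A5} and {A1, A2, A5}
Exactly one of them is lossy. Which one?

Decomposition 1

Decomposition 1: common = {A4}, closure = {A4} → lossy.
Decomposition 2: common = {A1, A3}, closure = {A1, A2, A3, A4, A5} → lossless.
Decomposition 3: common = {A5}, closure = {A1, A2, A3, A4, A5} → lossless.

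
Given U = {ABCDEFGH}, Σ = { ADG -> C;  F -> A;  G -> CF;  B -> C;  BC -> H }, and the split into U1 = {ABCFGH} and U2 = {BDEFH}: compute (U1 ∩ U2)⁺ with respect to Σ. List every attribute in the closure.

ABCFH

U1 ∩ U2 = {BFH}.
F → A applies, adding A
B → C applies, adding C
Closure: {ABCFH}.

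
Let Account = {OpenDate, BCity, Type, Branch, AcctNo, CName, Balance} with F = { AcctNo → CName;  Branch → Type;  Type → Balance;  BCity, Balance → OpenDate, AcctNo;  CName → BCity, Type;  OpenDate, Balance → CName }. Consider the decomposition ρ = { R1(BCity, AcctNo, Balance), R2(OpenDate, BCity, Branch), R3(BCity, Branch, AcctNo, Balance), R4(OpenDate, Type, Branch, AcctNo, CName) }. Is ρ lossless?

Chase test. Columns are OpenDate, BCity, Type, Branch, AcctNo, CName, Balance; row i has aⱼ where attribute j ∈ Ri, else bᵢⱼ.
Initial tableau (one row per fragment):
  row 1: b11 a2 b13 b14 a5 b16 a7
  row 2: a1 a2 b23 a4 b25 b26 b27
  row 3: b31 a2 b33 a4 a5 b36 a7
  row 4: a1 b42 a3 a4 a5 a6 b47
Rows 1 and 3 agree on AcctNo; apply AcctNo→CName and equate their CName entries.
Rows 1 and 4 agree on AcctNo; apply AcctNo→CName and equate their CName entries.
Rows 2 and 3 agree on Branch; apply Branch→Type and equate their Type entries.
Rows 2 and 4 agree on Branch; apply Branch→Type and equate their Type entries.
Rows 2 and 3 agree on Type; apply Type→Balance and equate their Balance entries.
Rows 2 and 4 agree on Type; apply Type→Balance and equate their Balance entries.
Rows 1 and 2 agree on BCity, Balance; apply BCity, Balance→OpenDate, AcctNo and equate their OpenDate, AcctNo entries.
Rows 1 and 3 agree on BCity, Balance; apply BCity, Balance→OpenDate, AcctNo and equate their OpenDate, AcctNo entries.
Rows 1 and 3 agree on CName; apply CName→BCity, Type and equate their BCity, Type entries.
Rows 1 and 4 agree on CName; apply CName→BCity, Type and equate their BCity, Type entries.
Rows 1 and 2 agree on OpenDate, Balance; apply OpenDate, Balance→CName and equate their CName entries.
Row 2 is now all distinguished symbols — the join is lossless.

Yes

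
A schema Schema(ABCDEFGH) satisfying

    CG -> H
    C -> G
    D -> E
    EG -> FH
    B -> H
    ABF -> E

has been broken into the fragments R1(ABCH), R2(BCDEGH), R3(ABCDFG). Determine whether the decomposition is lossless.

Yes

Chase test. Columns are ABCDEFGH; row i has aⱼ where attribute j ∈ Ri, else bᵢⱼ.
Initial tableau (one row per fragment):
  row 1: a1 a2 a3 b14 b15 b16 b17 a8
  row 2: b21 a2 a3 a4 a5 b26 a7 a8
  row 3: a1 a2 a3 a4 b35 a6 a7 b38
Rows 2 and 3 agree on CG; apply CG→H and equate their H entries.
Rows 1 and 2 agree on C; apply C→G and equate their G entries.
Rows 2 and 3 agree on D; apply D→E and equate their E entries.
Rows 2 and 3 agree on EG; apply EG→FH and equate their FH entries.
Row 3 is now all distinguished symbols — the join is lossless.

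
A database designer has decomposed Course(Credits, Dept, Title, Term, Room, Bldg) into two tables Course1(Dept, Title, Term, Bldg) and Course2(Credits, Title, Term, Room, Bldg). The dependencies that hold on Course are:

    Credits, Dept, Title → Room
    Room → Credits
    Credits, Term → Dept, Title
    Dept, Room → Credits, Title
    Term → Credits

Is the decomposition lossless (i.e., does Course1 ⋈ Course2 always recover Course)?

Common attributes: Course1 ∩ Course2 = {Title, Term, Bldg}.
Closure of {Title, Term, Bldg}: Term → Credits applies, adding Credits; Credits, Term → Dept, Title applies, adding Dept; Credits, Dept, Title → Room applies, adding Room. So (Title, Term, Bldg)⁺ = {Credits, Dept, Title, Term, Room, Bldg}.
This closure contains every attribute of Course1, so Course1 ∩ Course2 → Course1. The join is lossless.

Yes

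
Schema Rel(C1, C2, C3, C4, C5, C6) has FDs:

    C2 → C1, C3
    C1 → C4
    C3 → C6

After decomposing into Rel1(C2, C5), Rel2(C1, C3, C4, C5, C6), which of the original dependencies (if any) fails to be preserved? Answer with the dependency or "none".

C2 → C1, C3

Check C2 → C1, C3: no single fragment contains all of {C1, C2, C3}, and the restricted closure of {C2} across the fragments never reaches {C1, C3}.
C1 → C4 is preserved.
C3 → C6 is preserved.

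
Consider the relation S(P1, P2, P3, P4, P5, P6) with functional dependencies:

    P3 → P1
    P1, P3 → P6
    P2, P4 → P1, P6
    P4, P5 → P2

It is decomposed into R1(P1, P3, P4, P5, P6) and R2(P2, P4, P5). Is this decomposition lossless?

Yes

Common attributes: R1 ∩ R2 = {P4, P5}.
Closure of {P4, P5}: P4, P5 → P2 applies, adding P2; P2, P4 → P1, P6 applies, adding P1, P6. So (P4, P5)⁺ = {P1, P2, P4, P5, P6}.
This closure contains every attribute of R2, so R1 ∩ R2 → R2. The join is lossless.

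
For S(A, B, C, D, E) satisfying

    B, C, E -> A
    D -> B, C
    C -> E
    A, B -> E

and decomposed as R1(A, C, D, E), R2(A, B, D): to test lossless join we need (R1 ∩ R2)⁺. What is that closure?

A, B, C, D, E

R1 ∩ R2 = {A, D}.
D → B, C applies, adding B, C
C → E applies, adding E
Closure: {A, B, C, D, E}.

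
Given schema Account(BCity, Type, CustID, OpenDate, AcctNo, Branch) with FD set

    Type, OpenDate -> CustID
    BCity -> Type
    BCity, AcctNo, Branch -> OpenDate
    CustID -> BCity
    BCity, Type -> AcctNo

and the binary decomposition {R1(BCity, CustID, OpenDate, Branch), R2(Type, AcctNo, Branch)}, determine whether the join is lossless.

Common attributes: R1 ∩ R2 = {Branch}.
No dependency enlarges {Branch}, so (Branch)⁺ = {Branch}.
The closure contains neither all of R1 = {BCity, CustID, OpenDate, Branch} nor all of R2 = {Type, AcctNo, Branch}, so the common attributes are not a superkey of either fragment. The join is lossy.

No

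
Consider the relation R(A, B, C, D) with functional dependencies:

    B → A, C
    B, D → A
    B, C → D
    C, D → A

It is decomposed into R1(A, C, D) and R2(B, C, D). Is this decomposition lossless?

Yes

Common attributes: R1 ∩ R2 = {C, D}.
Closure of {C, D}: C, D → A applies, adding A. So (C, D)⁺ = {A, C, D}.
This closure contains every attribute of R1, so R1 ∩ R2 → R1. The join is lossless.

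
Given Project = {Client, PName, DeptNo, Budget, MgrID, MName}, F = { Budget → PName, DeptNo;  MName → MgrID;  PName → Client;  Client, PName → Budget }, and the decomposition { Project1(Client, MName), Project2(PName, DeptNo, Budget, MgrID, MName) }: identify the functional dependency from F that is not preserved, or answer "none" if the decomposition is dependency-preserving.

PName → Client

Check PName → Client: no single fragment contains all of {Client, PName}, and the restricted closure of {PName} across the fragments never reaches {Client}.
Budget → PName, DeptNo is preserved.
MName → MgrID is preserved.
Client, PName → Budget is preserved.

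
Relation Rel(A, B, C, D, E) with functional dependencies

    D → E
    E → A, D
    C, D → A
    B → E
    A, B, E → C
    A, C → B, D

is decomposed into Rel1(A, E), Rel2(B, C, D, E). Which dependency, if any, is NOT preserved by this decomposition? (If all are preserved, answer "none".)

A, C → B, D

Check A, C → B, D: no single fragment contains all of {A, B, C, D}, and the restricted closure of {A, C} across the fragments never reaches {B, D}.
D → E is preserved.
E → A, D is preserved.
C, D → A is preserved.
B → E is preserved.
A, B, E → C is preserved.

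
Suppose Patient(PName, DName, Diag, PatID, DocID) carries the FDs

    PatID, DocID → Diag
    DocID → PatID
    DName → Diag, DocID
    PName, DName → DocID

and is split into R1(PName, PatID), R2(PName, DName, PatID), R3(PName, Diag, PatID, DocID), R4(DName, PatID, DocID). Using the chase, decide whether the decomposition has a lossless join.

Chase test. Columns are PName, DName, Diag, PatID, DocID; row i has aⱼ where attribute j ∈ Ri, else bᵢⱼ.
Initial tableau (one row per fragment):
  row 1: a1 b12 b13 a4 b15
  row 2: a1 a2 b23 a4 b25
  row 3: a1 b32 a3 a4 a5
  row 4: b41 a2 b43 a4 a5
Rows 3 and 4 agree on PatID, DocID; apply PatID, DocID→Diag and equate their Diag entries.
Rows 2 and 4 agree on DName; apply DName→Diag, DocID and equate their Diag, DocID entries.
Row 2 is now all distinguished symbols — the join is lossless.

Yes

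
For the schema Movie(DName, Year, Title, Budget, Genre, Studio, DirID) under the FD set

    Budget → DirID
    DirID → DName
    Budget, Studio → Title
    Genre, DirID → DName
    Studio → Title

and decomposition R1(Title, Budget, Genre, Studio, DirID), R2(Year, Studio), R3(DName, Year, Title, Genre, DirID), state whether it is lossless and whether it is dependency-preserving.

Lossless test (chase): Rows 1 and 3 agree on DirID; apply DirID→DName and equate their DName entries. Rows 1 and 2 agree on Studio; apply Studio→Title and equate their Title entries. No row becomes fully distinguished — the join is lossy.
Dependency preservation: every FD's attributes lie within a single fragment, so each can be enforced locally — preserved.

lossy but dependency-preserving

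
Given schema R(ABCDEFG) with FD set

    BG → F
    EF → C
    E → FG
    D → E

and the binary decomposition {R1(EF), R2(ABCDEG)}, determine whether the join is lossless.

Yes

Common attributes: R1 ∩ R2 = {E}.
Closure of {E}: E → FG applies, adding FG; EF → C applies, adding C. So (E)⁺ = {CEFG}.
This closure contains every attribute of R1, so R1 ∩ R2 → R1. The join is lossless.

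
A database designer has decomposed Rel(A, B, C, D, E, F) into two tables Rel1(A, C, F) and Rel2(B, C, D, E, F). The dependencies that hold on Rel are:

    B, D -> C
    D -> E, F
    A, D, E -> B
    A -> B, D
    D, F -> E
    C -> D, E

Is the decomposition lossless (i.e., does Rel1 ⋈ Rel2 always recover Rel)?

Common attributes: Rel1 ∩ Rel2 = {C, F}.
Closure of {C, F}: C → D, E applies, adding D, E. So (C, F)⁺ = {C, D, E, F}.
The closure contains neither all of Rel1 = {A, C, F} nor all of Rel2 = {B, C, D, E, F}, so the common attributes are not a superkey of either fragment. The join is lossy.

No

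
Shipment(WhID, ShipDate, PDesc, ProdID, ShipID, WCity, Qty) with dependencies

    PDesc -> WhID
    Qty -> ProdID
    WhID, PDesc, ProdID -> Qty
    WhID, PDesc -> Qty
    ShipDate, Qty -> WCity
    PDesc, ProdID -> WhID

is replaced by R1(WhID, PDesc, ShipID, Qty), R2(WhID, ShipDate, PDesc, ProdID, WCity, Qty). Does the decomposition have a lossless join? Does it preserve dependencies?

lossy but dependency-preserving

Lossless test: (WhID, PDesc, Qty)⁺ = {WhID, PDesc, ProdID, Qty}, which is a superkey of neither fragment — lossy.
Dependency preservation: every FD's attributes lie within a single fragment, so each can be enforced locally — preserved.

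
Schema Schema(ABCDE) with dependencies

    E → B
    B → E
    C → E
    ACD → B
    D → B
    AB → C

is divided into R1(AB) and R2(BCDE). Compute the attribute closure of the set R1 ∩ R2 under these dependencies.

BE

R1 ∩ R2 = {B}.
B → E applies, adding E
Closure: {BE}.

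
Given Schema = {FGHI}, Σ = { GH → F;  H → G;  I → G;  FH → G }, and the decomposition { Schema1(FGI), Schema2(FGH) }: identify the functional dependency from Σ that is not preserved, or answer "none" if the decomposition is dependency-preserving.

none

GH → F lies within Schema2.
H → G lies within Schema2.
I → G lies within Schema1.
FH → G lies within Schema2.
Every dependency is enforceable on the fragments, so the decomposition is dependency-preserving.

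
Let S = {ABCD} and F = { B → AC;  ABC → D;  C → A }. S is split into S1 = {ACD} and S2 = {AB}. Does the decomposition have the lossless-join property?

Common attributes: S1 ∩ S2 = {A}.
No dependency enlarges {A}, so (A)⁺ = {A}.
The closure contains neither all of S1 = {ACD} nor all of S2 = {AB}, so the common attributes are not a superkey of either fragment. The join is lossy.

No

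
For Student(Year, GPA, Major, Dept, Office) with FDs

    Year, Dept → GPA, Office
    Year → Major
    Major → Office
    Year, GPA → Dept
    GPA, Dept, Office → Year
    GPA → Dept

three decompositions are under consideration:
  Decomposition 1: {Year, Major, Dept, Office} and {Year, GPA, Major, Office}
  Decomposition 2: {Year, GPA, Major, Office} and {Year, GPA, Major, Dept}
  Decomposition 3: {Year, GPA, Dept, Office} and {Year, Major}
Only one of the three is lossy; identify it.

Decomposition 1

Decomposition 1: common = {Year, Major, Office}, closure = {Year, Major, Office} → lossy.
Decomposition 2: common = {Year, GPA, Major}, closure = {Year, GPA, Major, Dept, Office} → lossless.
Decomposition 3: common = {Year}, closure = {Year, Major, Office} → lossless.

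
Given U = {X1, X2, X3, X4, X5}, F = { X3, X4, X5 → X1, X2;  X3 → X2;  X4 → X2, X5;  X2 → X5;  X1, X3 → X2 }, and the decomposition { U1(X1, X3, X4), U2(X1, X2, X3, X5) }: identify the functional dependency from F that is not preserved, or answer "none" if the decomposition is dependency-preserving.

X4 → X2, X5

Check X4 → X2, X5: no single fragment contains all of {X2, X4, X5}, and the restricted closure of {X4} across the fragments never reaches {X2, X5}.
X3, X4, X5 → X1, X2 is preserved.
X3 → X2 is preserved.
X2 → X5 is preserved.
X1, X3 → X2 is preserved.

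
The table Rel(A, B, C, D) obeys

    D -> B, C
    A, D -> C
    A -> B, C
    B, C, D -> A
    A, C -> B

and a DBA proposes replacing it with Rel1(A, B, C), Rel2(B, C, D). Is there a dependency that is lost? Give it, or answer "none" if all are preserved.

Check B, C, D → A: no single fragment contains all of {A, B, C, D}, and the restricted closure of {B, C, D} across the fragments never reaches {A}.
D → B, C is preserved.
A, D → C is preserved.
A → B, C is preserved.
A, C → B is preserved.

B, C, D -> A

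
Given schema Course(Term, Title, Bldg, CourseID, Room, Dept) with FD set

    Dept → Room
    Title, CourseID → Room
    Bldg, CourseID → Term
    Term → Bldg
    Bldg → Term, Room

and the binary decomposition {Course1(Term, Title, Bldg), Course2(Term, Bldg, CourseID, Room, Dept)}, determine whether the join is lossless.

Common attributes: Course1 ∩ Course2 = {Term, Bldg}.
Closure of {Term, Bldg}: Bldg → Term, Room applies, adding Room. So (Term, Bldg)⁺ = {Term, Bldg, Room}.
The closure contains neither all of Course1 = {Term, Title, Bldg} nor all of Course2 = {Term, Bldg, CourseID, Room, Dept}, so the common attributes are not a superkey of either fragment. The join is lossy.

No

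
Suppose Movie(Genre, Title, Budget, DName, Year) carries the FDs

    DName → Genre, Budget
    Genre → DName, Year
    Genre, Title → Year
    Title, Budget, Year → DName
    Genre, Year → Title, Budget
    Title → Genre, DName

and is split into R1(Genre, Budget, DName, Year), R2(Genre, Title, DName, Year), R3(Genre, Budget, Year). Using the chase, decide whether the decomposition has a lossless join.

Yes

Chase test. Columns are Genre, Title, Budget, DName, Year; row i has aⱼ where attribute j ∈ Ri, else bᵢⱼ.
Initial tableau (one row per fragment):
  row 1: a1 b12 a3 a4 a5
  row 2: a1 a2 b23 a4 a5
  row 3: a1 b32 a3 b34 a5
Rows 1 and 2 agree on DName; apply DName→Genre, Budget and equate their Genre, Budget entries.
Rows 1 and 3 agree on Genre; apply Genre→DName, Year and equate their DName, Year entries.
Rows 1 and 2 agree on Genre, Year; apply Genre, Year→Title, Budget and equate their Title, Budget entries.
Rows 1 and 3 agree on Genre, Year; apply Genre, Year→Title, Budget and equate their Title, Budget entries.
Row 1 is now all distinguished symbols — the join is lossless.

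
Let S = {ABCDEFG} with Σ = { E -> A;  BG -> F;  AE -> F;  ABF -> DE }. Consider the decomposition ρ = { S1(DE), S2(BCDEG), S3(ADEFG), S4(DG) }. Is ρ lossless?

Chase test. Columns are ABCDEFG; row i has aⱼ where attribute j ∈ Si, else bᵢⱼ.
Initial tableau (one row per fragment):
  row 1: b11 b12 b13 a4 a5 b16 b17
  row 2: b21 a2 a3 a4 a5 b26 a7
  row 3: a1 b32 b33 a4 a5 a6 a7
  row 4: b41 b42 b43 a4 b45 b46 a7
Rows 1 and 2 agree on E; apply E→A and equate their A entries.
Rows 1 and 3 agree on E; apply E→A and equate their A entries.
Rows 1 and 2 agree on AE; apply AE→F and equate their F entries.
Rows 1 and 3 agree on AE; apply AE→F and equate their F entries.
Row 2 is now all distinguished symbols — the join is lossless.

Yes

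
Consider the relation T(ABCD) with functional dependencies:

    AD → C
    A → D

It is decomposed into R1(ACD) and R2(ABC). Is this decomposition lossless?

Yes

Common attributes: R1 ∩ R2 = {AC}.
Closure of {AC}: A → D applies, adding D. So (AC)⁺ = {ACD}.
This closure contains every attribute of R1, so R1 ∩ R2 → R1. The join is lossless.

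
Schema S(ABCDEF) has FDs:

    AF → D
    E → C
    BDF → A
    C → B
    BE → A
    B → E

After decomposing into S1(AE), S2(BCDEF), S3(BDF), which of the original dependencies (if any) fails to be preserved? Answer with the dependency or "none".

AF → D

Check AF → D: no single fragment contains all of {ADF}, and the restricted closure of {AF} across the fragments never reaches {D}.
E → C is preserved.
BDF → A is preserved.
C → B is preserved.
BE → A is preserved.
B → E is preserved.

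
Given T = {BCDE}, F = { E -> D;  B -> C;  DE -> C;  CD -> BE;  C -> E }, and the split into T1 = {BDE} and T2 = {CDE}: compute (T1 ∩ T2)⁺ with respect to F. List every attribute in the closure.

T1 ∩ T2 = {DE}.
DE → C applies, adding C
CD → BE applies, adding B
Closure: {BCDE}.

BCDE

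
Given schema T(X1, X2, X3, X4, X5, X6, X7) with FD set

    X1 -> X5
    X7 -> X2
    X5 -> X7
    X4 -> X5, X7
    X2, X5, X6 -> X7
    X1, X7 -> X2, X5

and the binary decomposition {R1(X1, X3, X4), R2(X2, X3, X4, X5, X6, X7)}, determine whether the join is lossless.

Common attributes: R1 ∩ R2 = {X3, X4}.
Closure of {X3, X4}: X4 → X5, X7 applies, adding X5, X7; X7 → X2 applies, adding X2. So (X3, X4)⁺ = {X2, X3, X4, X5, X7}.
The closure contains neither all of R1 = {X1, X3, X4} nor all of R2 = {X2, X3, X4, X5, X6, X7}, so the common attributes are not a superkey of either fragment. The join is lossy.

No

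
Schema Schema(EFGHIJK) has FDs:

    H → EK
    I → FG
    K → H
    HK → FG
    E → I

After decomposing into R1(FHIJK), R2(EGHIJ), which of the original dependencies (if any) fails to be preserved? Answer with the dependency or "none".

none

H → EK: restricted closure across fragments reaches EK.
I → FG: restricted closure across fragments reaches FG.
K → H lies within R1.
HK → FG: restricted closure across fragments reaches FG.
E → I lies within R2.
Every dependency is enforceable on the fragments, so the decomposition is dependency-preserving.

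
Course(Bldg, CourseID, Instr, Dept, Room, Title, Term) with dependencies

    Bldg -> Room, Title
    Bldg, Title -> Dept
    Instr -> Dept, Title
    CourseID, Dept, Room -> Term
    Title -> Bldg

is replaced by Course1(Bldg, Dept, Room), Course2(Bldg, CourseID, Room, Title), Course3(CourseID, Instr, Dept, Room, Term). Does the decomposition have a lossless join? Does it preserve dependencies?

Lossless test (chase): Rows 1 and 2 agree on Bldg; apply Bldg→Room, Title and equate their Room, Title entries. Rows 1 and 2 agree on Bldg, Title; apply Bldg, Title→Dept and equate their Dept entries. Rows 2 and 3 agree on CourseID, Dept, Room; apply CourseID, Dept, Room→Term and equate their Term entries. No row becomes fully distinguished — the join is lossy.
Dependency preservation: the restricted closure of {Instr} across the fragments never reaches {Dept, Title}, so Instr → Dept, Title cannot be enforced without a join — not preserved.

lossy and not dependency-preserving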